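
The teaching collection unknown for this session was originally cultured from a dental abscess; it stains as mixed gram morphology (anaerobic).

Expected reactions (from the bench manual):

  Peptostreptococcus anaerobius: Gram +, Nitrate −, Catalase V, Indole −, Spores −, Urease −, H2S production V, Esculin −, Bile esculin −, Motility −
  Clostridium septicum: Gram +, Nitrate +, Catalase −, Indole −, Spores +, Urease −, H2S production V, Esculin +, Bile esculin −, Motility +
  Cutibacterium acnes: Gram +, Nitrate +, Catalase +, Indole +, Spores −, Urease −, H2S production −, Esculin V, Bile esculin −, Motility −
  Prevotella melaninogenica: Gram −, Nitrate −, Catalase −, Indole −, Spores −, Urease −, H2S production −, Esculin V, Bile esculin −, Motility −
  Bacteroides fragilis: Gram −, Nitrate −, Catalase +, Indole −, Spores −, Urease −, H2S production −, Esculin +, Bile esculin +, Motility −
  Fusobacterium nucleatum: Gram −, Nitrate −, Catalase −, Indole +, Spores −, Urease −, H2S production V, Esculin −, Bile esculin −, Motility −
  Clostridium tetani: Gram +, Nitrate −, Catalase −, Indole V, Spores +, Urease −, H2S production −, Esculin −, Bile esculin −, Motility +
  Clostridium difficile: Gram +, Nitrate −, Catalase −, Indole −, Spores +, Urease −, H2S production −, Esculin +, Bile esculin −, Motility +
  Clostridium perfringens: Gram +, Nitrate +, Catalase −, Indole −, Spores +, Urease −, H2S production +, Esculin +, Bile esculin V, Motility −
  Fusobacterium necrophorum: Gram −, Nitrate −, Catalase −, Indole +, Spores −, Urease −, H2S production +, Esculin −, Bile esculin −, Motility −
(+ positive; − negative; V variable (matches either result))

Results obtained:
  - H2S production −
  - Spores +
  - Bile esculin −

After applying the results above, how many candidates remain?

Spores +: excludes 6 organisms — 4 left.
H2S production −: excludes Clostridium perfringens — 3 left.
Bile esculin −: all 3 remaining candidates are consistent.
Still consistent: Clostridium difficile, Clostridium septicum, Clostridium tetani.

3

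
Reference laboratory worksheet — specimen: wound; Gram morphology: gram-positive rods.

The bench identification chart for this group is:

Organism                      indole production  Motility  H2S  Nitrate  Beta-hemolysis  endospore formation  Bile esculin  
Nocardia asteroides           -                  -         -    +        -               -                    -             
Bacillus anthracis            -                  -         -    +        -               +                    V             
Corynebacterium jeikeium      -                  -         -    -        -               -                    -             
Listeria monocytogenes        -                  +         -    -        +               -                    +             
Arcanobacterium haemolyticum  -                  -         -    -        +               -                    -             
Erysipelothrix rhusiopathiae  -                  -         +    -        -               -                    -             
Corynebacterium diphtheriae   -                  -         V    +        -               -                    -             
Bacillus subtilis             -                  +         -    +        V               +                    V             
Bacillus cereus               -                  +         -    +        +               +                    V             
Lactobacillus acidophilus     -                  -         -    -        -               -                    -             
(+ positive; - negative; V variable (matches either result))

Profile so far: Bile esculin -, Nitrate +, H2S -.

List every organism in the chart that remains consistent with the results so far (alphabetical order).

Nitrate +: excludes 5 organisms — 5 left.
H2S -: all 5 remaining candidates are consistent.
Bile esculin -: all 5 remaining candidates are consistent.

Bacillus anthracis, Bacillus cereus, Bacillus subtilis, Corynebacterium diphtheriae, Nocardia asteroides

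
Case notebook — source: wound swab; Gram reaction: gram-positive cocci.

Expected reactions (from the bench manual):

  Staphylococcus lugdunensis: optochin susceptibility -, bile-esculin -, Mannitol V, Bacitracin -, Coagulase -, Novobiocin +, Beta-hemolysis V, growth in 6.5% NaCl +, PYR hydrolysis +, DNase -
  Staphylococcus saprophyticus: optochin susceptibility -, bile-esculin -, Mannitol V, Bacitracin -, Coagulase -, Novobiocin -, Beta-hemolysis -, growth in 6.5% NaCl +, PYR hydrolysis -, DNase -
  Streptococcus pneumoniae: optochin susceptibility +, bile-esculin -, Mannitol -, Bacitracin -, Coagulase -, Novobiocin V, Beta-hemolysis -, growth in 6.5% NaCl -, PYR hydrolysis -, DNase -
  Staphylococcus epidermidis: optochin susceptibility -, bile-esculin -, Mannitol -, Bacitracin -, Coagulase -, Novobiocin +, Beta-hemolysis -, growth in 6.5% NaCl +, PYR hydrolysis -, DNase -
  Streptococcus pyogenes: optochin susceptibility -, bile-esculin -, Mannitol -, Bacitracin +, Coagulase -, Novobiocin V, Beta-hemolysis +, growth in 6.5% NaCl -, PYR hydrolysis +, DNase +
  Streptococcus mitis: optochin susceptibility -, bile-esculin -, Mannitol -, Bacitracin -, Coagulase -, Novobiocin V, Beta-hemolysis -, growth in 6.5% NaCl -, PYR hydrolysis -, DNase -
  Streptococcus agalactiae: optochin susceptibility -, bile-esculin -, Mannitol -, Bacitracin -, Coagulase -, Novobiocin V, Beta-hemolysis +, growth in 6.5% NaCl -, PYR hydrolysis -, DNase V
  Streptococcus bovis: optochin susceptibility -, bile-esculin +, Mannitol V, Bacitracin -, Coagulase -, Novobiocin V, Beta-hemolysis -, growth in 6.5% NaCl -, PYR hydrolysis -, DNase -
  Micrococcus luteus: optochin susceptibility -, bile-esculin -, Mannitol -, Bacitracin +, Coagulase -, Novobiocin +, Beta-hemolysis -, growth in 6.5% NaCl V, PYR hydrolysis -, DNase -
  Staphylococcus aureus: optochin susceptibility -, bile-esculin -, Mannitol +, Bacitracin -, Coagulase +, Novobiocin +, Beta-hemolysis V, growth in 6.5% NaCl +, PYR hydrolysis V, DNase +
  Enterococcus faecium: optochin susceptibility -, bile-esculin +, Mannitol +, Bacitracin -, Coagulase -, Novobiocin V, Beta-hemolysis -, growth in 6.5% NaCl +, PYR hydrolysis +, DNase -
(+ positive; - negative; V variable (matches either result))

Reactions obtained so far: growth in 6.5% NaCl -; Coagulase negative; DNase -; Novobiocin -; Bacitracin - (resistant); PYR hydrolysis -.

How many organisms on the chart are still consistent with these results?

DNase -: excludes Streptococcus pyogenes, Staphylococcus aureus — 9 left.
Coagulase -: all 9 remaining candidates are consistent.
Bacitracin -: excludes Micrococcus luteus — 8 left.
Novobiocin -: excludes Staphylococcus lugdunensis, Staphylococcus epidermidis — 6 left.
PYR hydrolysis -: excludes Enterococcus faecium — 5 left.
growth in 6.5% NaCl -: excludes Staphylococcus saprophyticus — 4 left.
Still consistent: Streptococcus agalactiae, Streptococcus bovis, Streptococcus mitis, Streptococcus pneumoniae.

4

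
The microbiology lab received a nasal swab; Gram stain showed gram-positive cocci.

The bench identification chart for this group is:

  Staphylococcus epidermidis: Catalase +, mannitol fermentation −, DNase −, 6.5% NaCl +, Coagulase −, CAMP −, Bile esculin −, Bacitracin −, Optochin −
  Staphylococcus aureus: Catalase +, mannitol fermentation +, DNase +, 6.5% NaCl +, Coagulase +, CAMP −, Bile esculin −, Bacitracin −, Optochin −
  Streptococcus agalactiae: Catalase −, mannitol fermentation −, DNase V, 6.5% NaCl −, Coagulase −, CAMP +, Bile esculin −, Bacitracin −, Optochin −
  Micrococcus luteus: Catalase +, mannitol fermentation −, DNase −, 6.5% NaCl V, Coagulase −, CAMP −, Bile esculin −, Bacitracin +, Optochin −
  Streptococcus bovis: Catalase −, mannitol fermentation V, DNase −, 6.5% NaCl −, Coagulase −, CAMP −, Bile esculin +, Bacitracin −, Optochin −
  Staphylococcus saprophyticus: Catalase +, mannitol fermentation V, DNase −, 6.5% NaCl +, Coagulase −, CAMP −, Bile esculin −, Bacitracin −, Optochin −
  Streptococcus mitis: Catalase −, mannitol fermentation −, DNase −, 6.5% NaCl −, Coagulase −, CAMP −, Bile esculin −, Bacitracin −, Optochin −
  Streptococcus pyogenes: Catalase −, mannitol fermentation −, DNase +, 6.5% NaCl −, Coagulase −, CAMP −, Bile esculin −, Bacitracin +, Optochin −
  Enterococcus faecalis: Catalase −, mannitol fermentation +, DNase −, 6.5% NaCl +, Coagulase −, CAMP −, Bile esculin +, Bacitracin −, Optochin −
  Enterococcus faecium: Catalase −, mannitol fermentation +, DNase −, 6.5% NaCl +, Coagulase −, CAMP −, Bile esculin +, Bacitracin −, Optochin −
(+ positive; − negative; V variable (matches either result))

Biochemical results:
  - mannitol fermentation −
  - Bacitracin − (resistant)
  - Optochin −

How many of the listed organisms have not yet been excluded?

5

mannitol fermentation −: excludes Staphylococcus aureus, Enterococcus faecalis, Enterococcus faecium — 7 left.
Bacitracin −: excludes Micrococcus luteus, Streptococcus pyogenes — 5 left.
Optochin −: all 5 remaining candidates are consistent.
Still consistent: Staphylococcus epidermidis, Staphylococcus saprophyticus, Streptococcus agalactiae, Streptococcus bovis, Streptococcus mitis.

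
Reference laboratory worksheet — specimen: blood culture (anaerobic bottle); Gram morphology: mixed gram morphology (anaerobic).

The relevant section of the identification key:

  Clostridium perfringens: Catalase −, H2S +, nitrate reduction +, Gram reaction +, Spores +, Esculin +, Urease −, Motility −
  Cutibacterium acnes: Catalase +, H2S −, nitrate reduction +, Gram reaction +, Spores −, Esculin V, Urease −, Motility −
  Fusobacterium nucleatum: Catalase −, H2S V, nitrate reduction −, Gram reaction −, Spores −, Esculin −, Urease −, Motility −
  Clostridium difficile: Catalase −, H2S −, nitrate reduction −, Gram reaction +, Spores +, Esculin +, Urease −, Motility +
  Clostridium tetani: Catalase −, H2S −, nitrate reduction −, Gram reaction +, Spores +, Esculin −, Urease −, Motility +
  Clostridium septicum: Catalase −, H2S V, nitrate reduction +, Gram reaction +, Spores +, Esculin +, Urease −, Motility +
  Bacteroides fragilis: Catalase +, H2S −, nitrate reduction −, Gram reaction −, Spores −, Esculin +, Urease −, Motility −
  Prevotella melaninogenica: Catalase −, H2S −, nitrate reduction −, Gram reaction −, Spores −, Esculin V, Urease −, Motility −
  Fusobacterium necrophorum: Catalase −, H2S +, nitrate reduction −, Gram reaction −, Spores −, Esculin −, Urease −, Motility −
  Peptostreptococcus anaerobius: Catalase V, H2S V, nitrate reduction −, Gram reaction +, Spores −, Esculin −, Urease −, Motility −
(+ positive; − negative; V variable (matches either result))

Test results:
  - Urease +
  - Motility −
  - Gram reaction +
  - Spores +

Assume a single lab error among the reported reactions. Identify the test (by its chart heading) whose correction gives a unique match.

As reported, no row in the chart matches all 4 reactions.
Reversing Motility → still no organism matches.
Reversing Spores → still no organism matches.
Reversing Gram reaction → still no organism matches.
Reversing Urease (to −) → unique match: Clostridium perfringens.

Urease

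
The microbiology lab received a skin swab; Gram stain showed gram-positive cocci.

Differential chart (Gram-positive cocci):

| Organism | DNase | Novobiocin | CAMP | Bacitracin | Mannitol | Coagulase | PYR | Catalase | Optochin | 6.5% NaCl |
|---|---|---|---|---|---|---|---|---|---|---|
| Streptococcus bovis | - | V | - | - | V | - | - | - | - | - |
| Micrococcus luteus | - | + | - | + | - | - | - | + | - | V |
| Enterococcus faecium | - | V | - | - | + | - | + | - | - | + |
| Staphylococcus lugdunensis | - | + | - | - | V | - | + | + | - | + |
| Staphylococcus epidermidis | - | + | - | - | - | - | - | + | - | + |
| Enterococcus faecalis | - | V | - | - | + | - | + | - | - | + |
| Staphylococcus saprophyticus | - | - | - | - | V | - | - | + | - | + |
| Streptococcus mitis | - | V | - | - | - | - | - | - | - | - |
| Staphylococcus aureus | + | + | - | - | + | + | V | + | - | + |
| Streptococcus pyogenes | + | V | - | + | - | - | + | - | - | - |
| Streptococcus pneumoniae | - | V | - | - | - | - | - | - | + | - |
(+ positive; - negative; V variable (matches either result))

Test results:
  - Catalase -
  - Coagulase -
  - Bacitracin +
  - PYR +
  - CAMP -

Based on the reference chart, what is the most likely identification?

Coagulase -: excludes Staphylococcus aureus — 10 left.
Catalase -: excludes Micrococcus luteus, Staphylococcus lugdunensis, Staphylococcus epidermidis, Staphylococcus saprophyticus — 6 left.
CAMP -: all 6 remaining candidates are consistent.
Bacitracin +: excludes 5 organisms — 1 left.
PYR +: the one remaining candidate is consistent.

Streptococcus pyogenes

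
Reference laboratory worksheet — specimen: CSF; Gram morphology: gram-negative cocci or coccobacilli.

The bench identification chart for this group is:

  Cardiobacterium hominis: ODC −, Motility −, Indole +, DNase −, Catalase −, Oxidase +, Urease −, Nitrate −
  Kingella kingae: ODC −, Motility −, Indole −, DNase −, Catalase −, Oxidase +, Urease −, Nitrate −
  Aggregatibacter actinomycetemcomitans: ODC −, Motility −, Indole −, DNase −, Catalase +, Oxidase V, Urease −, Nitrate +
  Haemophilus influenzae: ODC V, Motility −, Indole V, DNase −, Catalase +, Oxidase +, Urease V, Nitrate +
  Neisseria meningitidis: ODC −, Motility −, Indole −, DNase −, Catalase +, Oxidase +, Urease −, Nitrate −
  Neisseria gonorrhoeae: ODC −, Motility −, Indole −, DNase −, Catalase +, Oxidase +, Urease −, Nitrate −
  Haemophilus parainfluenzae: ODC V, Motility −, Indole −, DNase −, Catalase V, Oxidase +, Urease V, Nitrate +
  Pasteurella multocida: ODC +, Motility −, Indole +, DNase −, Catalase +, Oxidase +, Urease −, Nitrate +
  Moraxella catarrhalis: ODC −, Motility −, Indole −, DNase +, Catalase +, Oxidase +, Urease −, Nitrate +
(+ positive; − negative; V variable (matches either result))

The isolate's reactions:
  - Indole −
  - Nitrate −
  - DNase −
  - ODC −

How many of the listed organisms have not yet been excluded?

3

DNase −: excludes Moraxella catarrhalis — 8 left.
Indole −: excludes Cardiobacterium hominis, Pasteurella multocida — 6 left.
ODC −: all 6 remaining candidates are consistent.
Nitrate −: excludes Aggregatibacter actinomycetemcomitans, Haemophilus influenzae, Haemophilus parainfluenzae — 3 left.
Still consistent: Kingella kingae, Neisseria gonorrhoeae, Neisseria meningitidis.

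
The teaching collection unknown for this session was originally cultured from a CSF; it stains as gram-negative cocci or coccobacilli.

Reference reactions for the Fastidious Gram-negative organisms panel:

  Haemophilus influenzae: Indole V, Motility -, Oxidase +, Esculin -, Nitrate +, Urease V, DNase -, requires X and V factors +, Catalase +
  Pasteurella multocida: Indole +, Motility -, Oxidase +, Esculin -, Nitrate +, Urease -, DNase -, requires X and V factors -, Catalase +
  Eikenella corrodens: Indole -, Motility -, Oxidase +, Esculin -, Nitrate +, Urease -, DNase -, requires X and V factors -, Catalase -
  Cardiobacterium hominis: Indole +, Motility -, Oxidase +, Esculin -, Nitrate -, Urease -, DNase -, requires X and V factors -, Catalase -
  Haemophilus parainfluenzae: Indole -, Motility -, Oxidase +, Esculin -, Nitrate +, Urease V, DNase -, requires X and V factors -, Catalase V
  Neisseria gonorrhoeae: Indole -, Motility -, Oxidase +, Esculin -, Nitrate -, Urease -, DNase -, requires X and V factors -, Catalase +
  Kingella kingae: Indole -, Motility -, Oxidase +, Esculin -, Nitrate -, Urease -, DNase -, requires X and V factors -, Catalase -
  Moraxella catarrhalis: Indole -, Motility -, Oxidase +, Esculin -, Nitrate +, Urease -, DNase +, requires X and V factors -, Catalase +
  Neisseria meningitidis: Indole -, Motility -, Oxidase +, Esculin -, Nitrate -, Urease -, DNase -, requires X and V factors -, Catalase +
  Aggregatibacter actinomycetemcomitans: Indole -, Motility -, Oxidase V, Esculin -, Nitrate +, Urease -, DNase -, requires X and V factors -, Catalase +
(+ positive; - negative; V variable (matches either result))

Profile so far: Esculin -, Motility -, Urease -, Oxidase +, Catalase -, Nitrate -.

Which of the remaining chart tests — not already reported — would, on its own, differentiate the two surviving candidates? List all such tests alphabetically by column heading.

Indole

Esculin -: all 10 remaining candidates are consistent.
Oxidase +: all 10 remaining candidates are consistent.
Catalase -: excludes 6 organisms — 4 left.
Motility -: all 4 remaining candidates are consistent.
Urease -: all 4 remaining candidates are consistent.
Nitrate -: excludes Eikenella corrodens, Haemophilus parainfluenzae — 2 left.
Two candidates remain: Cardiobacterium hominis and Kingella kingae.
  Indole: Cardiobacterium hominis +, Kingella kingae - — discriminates.
  DNase: - vs - — same for both, does not separate.
  requires X and V factors: - vs - — same for both, does not separate.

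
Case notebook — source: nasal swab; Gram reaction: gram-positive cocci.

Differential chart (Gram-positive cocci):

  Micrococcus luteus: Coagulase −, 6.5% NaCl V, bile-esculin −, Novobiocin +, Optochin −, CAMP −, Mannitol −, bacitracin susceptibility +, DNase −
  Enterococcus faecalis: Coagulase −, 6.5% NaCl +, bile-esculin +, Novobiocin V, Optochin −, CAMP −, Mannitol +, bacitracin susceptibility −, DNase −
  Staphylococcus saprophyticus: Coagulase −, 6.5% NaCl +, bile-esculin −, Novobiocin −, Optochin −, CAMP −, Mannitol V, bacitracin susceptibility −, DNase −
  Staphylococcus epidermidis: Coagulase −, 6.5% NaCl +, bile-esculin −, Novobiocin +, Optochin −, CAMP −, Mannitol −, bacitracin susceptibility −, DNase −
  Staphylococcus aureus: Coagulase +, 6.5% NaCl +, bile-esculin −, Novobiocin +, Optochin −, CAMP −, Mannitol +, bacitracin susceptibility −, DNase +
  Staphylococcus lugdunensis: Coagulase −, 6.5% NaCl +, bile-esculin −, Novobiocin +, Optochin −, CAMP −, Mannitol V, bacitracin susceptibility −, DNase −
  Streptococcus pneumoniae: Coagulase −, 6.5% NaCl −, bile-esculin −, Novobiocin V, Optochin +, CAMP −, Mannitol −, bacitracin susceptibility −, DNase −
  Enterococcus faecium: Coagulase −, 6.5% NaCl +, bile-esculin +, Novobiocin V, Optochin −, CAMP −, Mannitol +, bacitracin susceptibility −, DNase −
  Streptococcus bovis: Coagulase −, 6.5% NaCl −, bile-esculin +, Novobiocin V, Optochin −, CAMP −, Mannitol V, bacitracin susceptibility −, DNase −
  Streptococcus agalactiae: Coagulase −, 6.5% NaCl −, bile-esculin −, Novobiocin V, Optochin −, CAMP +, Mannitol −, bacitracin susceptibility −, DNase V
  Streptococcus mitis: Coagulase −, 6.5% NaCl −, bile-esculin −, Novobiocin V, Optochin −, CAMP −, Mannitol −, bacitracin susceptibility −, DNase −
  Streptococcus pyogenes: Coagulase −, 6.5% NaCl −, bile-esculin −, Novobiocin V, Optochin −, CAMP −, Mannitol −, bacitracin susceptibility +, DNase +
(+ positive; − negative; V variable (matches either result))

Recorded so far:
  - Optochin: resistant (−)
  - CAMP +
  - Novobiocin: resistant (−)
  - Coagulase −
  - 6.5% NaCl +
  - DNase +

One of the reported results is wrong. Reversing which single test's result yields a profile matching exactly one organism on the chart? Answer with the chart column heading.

6.5% NaCl

As reported, no row in the chart matches all 6 reactions.
Reversing CAMP → still no organism matches.
Reversing DNase → still no organism matches.
Reversing Coagulase → still no organism matches.
Reversing Optochin → still no organism matches.
Reversing 6.5% NaCl (to −) → unique match: Streptococcus agalactiae.
Reversing Novobiocin → still no organism matches.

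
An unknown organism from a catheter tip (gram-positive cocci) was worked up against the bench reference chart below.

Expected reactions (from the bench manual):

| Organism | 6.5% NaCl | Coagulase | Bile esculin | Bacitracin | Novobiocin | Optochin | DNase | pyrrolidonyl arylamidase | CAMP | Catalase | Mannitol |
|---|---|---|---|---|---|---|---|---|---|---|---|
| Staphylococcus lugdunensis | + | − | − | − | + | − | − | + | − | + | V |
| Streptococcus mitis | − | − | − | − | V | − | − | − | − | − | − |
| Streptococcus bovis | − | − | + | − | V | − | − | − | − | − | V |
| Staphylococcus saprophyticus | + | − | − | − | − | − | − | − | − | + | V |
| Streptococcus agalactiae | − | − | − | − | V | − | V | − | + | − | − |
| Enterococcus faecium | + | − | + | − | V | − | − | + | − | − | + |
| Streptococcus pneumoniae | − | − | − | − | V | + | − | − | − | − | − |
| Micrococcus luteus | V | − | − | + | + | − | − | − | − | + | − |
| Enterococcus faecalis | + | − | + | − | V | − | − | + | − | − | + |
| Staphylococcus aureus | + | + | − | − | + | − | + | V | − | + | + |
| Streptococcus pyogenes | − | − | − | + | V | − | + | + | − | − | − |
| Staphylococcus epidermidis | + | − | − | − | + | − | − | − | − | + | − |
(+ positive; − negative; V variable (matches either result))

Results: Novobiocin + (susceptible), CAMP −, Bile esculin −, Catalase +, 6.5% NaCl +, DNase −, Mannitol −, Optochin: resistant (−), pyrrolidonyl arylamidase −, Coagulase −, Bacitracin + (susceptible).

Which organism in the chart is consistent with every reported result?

DNase −: excludes Staphylococcus aureus, Streptococcus pyogenes — 10 left.
pyrrolidonyl arylamidase −: excludes Staphylococcus lugdunensis, Enterococcus faecium, Enterococcus faecalis — 7 left.
Catalase +: excludes Streptococcus mitis, Streptococcus bovis, Streptococcus agalactiae, Streptococcus pneumoniae — 3 left.
Novobiocin +: excludes Staphylococcus saprophyticus — 2 left.
Coagulase −: all 2 remaining candidates are consistent.
Bacitracin +: excludes Staphylococcus epidermidis — 1 left.
Mannitol −: the one remaining candidate is consistent.
Optochin −: the one remaining candidate is consistent.
6.5% NaCl +: the one remaining candidate is consistent.
CAMP −: the one remaining candidate is consistent.
Bile esculin −: the one remaining candidate is consistent.

Micrococcus luteus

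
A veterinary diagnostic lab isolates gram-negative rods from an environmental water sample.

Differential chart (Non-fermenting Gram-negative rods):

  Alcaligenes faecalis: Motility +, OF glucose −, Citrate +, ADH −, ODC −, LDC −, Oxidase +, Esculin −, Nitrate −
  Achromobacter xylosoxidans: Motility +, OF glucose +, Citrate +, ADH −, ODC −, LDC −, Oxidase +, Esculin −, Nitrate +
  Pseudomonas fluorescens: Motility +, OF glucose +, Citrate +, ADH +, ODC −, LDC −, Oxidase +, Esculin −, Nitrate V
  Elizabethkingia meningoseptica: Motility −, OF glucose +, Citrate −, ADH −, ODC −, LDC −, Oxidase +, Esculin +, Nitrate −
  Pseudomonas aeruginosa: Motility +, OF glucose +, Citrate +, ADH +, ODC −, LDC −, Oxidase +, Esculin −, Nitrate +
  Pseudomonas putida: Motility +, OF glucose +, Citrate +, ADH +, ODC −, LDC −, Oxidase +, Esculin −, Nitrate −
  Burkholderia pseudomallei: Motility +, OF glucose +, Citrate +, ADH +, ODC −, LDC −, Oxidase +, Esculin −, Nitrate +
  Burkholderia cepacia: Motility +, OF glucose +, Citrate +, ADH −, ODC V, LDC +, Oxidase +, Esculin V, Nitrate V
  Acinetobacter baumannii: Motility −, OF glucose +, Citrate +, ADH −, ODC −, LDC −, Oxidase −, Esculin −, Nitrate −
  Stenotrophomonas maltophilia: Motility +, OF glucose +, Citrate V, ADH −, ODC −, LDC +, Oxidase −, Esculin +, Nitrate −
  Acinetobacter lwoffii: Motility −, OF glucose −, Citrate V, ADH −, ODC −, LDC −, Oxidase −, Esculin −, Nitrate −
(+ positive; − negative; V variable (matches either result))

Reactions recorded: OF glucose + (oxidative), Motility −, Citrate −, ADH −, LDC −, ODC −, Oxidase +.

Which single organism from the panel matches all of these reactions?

OF glucose +: excludes Alcaligenes faecalis, Acinetobacter lwoffii — 9 left.
LDC −: excludes Burkholderia cepacia, Stenotrophomonas maltophilia — 7 left.
Oxidase +: excludes Acinetobacter baumannii — 6 left.
Citrate −: excludes 5 organisms — 1 left.
ADH −: the one remaining candidate is consistent.
Motility −: the one remaining candidate is consistent.
ODC −: the one remaining candidate is consistent.

Elizabethkingia meningoseptica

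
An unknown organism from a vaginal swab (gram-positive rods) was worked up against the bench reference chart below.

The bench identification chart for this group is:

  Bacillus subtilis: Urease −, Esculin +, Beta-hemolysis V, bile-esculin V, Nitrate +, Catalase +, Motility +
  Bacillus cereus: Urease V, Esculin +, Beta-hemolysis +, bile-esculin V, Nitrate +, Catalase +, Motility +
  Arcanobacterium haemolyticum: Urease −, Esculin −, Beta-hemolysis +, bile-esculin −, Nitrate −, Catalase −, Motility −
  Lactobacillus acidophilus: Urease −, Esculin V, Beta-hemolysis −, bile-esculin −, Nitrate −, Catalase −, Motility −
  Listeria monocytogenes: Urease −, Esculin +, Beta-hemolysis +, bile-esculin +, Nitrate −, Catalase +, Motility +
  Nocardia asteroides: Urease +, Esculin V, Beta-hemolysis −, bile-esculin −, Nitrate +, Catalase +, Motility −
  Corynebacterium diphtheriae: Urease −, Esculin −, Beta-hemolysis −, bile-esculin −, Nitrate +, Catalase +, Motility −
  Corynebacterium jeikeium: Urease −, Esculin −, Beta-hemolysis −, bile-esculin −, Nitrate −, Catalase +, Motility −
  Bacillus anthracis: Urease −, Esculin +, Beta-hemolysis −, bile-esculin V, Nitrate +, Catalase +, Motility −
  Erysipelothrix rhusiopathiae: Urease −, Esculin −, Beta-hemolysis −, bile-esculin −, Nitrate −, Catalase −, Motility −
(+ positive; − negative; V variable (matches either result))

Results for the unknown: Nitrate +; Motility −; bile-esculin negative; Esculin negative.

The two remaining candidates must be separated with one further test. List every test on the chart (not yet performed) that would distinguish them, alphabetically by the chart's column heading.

Nitrate +: excludes 5 organisms — 5 left.
Motility −: excludes Bacillus subtilis, Bacillus cereus — 3 left.
bile-esculin −: all 3 remaining candidates are consistent.
Esculin −: excludes Bacillus anthracis — 2 left.
Two candidates remain: Corynebacterium diphtheriae and Nocardia asteroides.
  Urease: Corynebacterium diphtheriae −, Nocardia asteroides + — discriminates.
  Beta-hemolysis: − vs − — same for both, does not separate.
  Catalase: + vs + — same for both, does not separate.

Urease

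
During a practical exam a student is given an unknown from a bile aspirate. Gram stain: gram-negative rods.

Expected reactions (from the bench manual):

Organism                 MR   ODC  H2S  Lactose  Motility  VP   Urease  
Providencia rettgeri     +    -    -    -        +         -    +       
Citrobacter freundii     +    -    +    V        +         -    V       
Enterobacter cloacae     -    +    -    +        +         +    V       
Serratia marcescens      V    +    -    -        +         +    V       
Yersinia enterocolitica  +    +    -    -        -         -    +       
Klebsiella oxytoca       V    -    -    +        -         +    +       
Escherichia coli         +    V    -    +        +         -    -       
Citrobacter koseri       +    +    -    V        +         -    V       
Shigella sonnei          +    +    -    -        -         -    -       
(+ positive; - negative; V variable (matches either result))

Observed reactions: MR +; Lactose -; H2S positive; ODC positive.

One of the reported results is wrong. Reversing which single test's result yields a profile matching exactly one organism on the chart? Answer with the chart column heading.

ODC

As reported, no row in the chart matches all 4 reactions.
Reversing H2S → 4 organisms match (not unique).
Reversing Lactose → still no organism matches.
Reversing MR → still no organism matches.
Reversing ODC (to -) → unique match: Citrobacter freundii.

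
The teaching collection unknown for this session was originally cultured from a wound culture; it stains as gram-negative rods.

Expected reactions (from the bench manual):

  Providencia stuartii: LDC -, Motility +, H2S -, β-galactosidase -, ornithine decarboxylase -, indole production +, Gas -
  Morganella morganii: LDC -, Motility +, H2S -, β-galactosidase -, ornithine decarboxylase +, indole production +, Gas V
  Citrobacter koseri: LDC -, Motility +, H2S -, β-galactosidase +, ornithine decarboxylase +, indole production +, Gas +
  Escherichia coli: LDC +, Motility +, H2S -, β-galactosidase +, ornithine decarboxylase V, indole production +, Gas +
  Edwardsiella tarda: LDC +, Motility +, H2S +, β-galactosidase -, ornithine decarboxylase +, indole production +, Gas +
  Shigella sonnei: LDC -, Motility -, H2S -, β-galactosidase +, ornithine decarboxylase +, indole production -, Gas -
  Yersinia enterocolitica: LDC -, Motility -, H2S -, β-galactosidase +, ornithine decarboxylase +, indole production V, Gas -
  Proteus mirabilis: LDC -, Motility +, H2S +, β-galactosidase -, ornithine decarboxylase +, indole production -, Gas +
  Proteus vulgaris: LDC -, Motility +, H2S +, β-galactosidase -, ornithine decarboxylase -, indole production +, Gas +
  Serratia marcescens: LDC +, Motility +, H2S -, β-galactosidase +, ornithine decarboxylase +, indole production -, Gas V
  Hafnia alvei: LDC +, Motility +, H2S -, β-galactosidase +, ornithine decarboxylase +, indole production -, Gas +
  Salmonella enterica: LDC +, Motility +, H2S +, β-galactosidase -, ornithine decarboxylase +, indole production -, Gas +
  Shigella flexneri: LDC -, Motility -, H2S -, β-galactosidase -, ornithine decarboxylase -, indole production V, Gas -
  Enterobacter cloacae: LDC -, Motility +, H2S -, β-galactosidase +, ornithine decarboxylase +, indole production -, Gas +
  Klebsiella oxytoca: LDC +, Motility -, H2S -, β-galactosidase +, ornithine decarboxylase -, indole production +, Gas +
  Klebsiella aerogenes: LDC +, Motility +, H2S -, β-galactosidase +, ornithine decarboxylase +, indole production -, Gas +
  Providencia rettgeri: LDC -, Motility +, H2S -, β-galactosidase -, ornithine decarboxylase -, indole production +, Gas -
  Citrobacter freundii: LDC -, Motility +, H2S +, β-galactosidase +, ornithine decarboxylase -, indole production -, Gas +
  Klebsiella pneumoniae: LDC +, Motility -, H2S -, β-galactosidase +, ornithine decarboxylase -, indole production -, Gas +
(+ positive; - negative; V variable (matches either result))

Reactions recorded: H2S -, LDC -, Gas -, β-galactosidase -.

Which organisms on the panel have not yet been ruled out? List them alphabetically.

Morganella morganii, Providencia rettgeri, Providencia stuartii, Shigella flexneri

Gas -: excludes 12 organisms — 7 left.
H2S -: all 7 remaining candidates are consistent.
LDC -: excludes Serratia marcescens — 6 left.
β-galactosidase -: excludes Shigella sonnei, Yersinia enterocolitica — 4 left.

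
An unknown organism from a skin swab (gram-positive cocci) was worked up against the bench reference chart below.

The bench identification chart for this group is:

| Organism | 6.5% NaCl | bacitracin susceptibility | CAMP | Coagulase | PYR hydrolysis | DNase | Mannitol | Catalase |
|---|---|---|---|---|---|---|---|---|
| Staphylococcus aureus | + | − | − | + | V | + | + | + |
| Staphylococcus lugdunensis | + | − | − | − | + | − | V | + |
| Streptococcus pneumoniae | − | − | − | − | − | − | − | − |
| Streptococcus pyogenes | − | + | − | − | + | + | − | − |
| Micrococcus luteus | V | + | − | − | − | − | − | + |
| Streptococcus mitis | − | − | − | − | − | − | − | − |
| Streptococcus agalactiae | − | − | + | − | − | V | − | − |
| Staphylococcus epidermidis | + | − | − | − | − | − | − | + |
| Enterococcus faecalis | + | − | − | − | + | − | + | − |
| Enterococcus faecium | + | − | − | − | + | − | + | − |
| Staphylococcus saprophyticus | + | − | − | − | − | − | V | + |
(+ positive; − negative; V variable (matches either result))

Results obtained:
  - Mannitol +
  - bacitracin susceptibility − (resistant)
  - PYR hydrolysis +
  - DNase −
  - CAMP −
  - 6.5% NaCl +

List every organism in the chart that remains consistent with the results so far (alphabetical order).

Mannitol +: excludes 6 organisms — 5 left.
bacitracin susceptibility −: all 5 remaining candidates are consistent.
CAMP −: all 5 remaining candidates are consistent.
DNase −: excludes Staphylococcus aureus — 4 left.
6.5% NaCl +: all 4 remaining candidates are consistent.
PYR hydrolysis +: excludes Staphylococcus saprophyticus — 3 left.

Enterococcus faecalis, Enterococcus faecium, Staphylococcus lugdunensis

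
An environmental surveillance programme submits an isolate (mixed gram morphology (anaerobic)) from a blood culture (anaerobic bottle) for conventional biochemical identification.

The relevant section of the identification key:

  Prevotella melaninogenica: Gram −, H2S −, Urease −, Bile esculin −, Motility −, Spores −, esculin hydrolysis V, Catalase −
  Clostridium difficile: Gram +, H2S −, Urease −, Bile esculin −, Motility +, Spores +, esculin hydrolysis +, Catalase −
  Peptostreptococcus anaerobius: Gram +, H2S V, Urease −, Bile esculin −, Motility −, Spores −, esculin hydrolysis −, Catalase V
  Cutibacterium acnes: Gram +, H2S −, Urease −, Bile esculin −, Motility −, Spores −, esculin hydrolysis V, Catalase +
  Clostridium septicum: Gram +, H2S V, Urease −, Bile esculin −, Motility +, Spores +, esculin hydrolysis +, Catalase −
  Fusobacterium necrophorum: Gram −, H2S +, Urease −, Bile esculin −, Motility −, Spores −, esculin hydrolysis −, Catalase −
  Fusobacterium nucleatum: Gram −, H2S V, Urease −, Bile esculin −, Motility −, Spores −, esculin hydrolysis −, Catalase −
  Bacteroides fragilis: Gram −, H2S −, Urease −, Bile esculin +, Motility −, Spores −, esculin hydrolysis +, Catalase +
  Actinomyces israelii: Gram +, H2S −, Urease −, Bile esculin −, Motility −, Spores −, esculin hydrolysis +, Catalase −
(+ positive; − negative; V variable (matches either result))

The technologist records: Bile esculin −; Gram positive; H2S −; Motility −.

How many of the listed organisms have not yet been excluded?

H2S −: excludes Fusobacterium necrophorum — 8 left.
Gram +: excludes Prevotella melaninogenica, Fusobacterium nucleatum, Bacteroides fragilis — 5 left.
Bile esculin −: all 5 remaining candidates are consistent.
Motility −: excludes Clostridium difficile, Clostridium septicum — 3 left.
Still consistent: Actinomyces israelii, Cutibacterium acnes, Peptostreptococcus anaerobius.

3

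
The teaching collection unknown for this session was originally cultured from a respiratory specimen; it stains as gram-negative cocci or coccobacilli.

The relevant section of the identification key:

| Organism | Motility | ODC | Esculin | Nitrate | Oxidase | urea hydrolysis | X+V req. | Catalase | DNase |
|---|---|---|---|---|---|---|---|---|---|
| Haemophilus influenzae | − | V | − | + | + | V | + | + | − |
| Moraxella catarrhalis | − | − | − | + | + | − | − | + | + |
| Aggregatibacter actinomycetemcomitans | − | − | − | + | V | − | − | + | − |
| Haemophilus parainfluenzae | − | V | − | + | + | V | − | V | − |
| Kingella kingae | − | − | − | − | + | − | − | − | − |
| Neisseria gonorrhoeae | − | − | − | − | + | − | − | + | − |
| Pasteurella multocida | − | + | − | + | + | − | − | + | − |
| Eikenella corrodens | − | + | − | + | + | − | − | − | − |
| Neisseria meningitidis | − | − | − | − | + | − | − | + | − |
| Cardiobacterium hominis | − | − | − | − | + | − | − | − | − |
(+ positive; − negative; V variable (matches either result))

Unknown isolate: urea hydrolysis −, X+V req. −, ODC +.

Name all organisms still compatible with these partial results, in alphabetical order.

Eikenella corrodens, Haemophilus parainfluenzae, Pasteurella multocida

ODC +: excludes 6 organisms — 4 left.
X+V req. −: excludes Haemophilus influenzae — 3 left.
urea hydrolysis −: all 3 remaining candidates are consistent.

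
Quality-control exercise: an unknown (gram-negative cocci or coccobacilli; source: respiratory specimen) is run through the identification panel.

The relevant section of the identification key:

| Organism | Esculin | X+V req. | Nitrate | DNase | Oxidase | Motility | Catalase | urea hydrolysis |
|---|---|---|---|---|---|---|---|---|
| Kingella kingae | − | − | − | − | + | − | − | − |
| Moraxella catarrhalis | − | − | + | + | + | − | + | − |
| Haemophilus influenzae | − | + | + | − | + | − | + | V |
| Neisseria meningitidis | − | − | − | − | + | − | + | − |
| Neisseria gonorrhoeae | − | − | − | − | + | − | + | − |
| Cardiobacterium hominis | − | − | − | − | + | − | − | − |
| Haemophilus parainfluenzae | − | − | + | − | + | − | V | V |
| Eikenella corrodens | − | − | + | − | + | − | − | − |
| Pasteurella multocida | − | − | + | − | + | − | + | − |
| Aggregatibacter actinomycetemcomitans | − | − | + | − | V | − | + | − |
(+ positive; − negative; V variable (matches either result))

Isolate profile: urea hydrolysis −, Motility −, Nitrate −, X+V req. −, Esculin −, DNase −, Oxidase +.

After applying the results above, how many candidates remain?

DNase −: excludes Moraxella catarrhalis — 9 left.
Esculin −: all 9 remaining candidates are consistent.
urea hydrolysis −: all 9 remaining candidates are consistent.
X+V req. −: excludes Haemophilus influenzae — 8 left.
Nitrate −: excludes Haemophilus parainfluenzae, Eikenella corrodens, Pasteurella multocida, Aggregatibacter actinomycetemcomitans — 4 left.
Motility −: all 4 remaining candidates are consistent.
Oxidase +: all 4 remaining candidates are consistent.
Still consistent: Cardiobacterium hominis, Kingella kingae, Neisseria gonorrhoeae, Neisseria meningitidis.

4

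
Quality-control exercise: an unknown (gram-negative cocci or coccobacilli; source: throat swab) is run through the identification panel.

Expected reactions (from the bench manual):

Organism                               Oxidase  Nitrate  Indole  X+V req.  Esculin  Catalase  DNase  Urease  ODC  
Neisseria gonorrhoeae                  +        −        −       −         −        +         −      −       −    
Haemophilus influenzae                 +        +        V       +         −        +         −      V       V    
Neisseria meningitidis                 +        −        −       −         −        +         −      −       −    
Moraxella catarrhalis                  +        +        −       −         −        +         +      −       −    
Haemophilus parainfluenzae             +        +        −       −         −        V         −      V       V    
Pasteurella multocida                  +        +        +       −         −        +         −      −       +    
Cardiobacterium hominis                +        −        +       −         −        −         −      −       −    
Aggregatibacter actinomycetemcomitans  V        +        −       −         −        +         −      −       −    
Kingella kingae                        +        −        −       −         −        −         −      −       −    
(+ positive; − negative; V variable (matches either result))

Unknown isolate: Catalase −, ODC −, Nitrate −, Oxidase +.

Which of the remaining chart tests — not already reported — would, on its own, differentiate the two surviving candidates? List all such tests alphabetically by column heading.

Indole

ODC −: excludes Pasteurella multocida — 8 left.
Oxidase +: all 8 remaining candidates are consistent.
Nitrate −: excludes Haemophilus influenzae, Moraxella catarrhalis, Haemophilus parainfluenzae, Aggregatibacter actinomycetemcomitans — 4 left.
Catalase −: excludes Neisseria gonorrhoeae, Neisseria meningitidis — 2 left.
Two candidates remain: Cardiobacterium hominis and Kingella kingae.
  Indole: Cardiobacterium hominis +, Kingella kingae − — discriminates.
  X+V req.: − vs − — same for both, does not separate.
  Esculin: − vs − — same for both, does not separate.
  DNase: − vs − — same for both, does not separate.
  Urease: − vs − — same for both, does not separate.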